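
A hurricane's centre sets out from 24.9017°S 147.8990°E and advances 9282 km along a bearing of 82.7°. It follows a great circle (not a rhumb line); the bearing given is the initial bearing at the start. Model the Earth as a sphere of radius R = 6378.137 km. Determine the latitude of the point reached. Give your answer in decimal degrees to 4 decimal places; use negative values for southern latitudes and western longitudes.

latitude 3.7816°

Central angle δ = d/R = 1.455284 rad.
With φ₁ = -24.9017° = -0.434617 rad and θ = 82.7° = 1.443387 rad:
Destination latitude: φ₂ = arcsin( sin φ₁ cos δ + cos φ₁ sin δ cos θ ) = arcsin(0.065954) = 3.7816°.
Then Δλ = atan2(0.893684, 0.143026) = 1.412101 rad, from sin θ sin δ cos φ₁ over cos δ − sin φ₁ sin φ₂.
λ₂ = 147.8990° + 80.9074° = 228.8064°, normalized to (−180°, 180°] → -131.1936°.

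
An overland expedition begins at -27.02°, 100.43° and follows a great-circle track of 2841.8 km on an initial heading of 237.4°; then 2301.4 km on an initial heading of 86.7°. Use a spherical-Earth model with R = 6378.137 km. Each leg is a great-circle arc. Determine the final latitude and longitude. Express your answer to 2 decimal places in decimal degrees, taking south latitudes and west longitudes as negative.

latitude -34.13°, longitude 98.16°

Apply the spherical direct solution leg by leg, carrying full precision between legs.
Leg 1: from (-27.02°, 100.43°), δ = 2841.8/6378.137 = 0.445553 rad, θ = 237.4° → φ = -38.08°, λ = 72.96°.
Leg 2: from (-38.08°, 72.96°), δ = 2301.4/6378.137 = 0.360826 rad, θ = 86.7° → φ = -34.13°, λ = 98.16°.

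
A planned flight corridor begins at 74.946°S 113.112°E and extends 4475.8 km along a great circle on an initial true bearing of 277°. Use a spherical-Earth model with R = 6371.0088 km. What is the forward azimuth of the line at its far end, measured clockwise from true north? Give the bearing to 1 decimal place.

final bearing 338.3°

Central angle δ = d/R = 0.702526 rad.
Start latitude φ₁ = -1.308054 rad; initial bearing θ = 4.834562 rad.
Destination latitude: φ₂ = arcsin( sin φ₁ cos δ + cos φ₁ sin δ cos θ ) = arcsin(-0.716568) = -45.772°.
For the longitude increment, Δλ = atan2( sin θ sin δ cos φ₁, cos δ − sin φ₁ sin φ₂ ) = atan2(-0.166573, 0.071236) = -66.846°.
λ₂ = λ₁ + Δλ = 46.266°.
The forward bearing on arrival equals the back-azimuth from the destination plus 180°.
Back-azimuth from P₂ (-45.8°, 46.3°) to P₁ (-74.9°, 113.1°), with Δλ' = λ₁ − λ₂ = 66.8°: atan2( sin Δλ' cos φ₁ , cos φ₂ sin φ₁ − sin φ₂ cos φ₁ cos Δλ' ) = 158.3°.
Final bearing = (158.3° + 180°) mod 360° = 338.3°.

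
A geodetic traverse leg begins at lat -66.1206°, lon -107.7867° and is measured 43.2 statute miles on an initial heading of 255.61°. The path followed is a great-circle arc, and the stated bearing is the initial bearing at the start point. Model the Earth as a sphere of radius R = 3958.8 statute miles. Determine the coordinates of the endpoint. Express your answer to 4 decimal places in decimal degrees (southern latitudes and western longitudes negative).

latitude -66.2687°, longitude -109.2917°

Central angle δ = d/R = 0.010912 rad.
Converting: φ₁ = -1.154022 rad, θ = 4.461236 rad.
Destination latitude: φ₂ = arcsin( sin φ₁ cos δ + cos φ₁ sin δ cos θ ) = arcsin(-0.915443) = -66.2687°.
Δλ = atan2( sin θ sin δ cos φ₁ , cos δ − sin φ₁ sin φ₂ ) = atan2(-0.004279, 0.162860) = -0.026267 rad = -1.5050°.
λ₂ = λ₁ + Δλ = -109.2917°.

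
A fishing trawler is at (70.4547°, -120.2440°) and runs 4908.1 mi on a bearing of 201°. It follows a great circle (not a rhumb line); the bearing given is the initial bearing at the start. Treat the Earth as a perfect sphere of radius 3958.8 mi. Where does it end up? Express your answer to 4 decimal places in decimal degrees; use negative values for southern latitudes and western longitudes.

Central angle δ = d/R = 1.239795 rad.
With φ₁ = 70.4547° = 1.229666 rad and θ = 201° = 3.508112 rad:
Applying the spherical law of cosines for sides, sin φ₂ = sin φ₁ cos δ + cos φ₁ sin δ cos θ = 0.010886, so φ₂ = 0.6238°.
For the longitude increment, Δλ = atan2( sin θ sin δ cos φ₁, cos δ − sin φ₁ sin φ₂ ) = atan2(-0.113385, 0.314731) = -19.8120°.
λ₂ = λ₁ + Δλ = -140.0560°.

latitude 0.6238°, longitude -140.0560°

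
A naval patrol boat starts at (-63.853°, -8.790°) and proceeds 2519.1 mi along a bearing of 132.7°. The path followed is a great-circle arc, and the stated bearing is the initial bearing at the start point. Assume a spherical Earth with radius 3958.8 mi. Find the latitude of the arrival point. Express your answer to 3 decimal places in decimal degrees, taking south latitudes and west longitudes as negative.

latitude -64.101°

Central angle δ = d/R = 0.636329 rad.
Converting: φ₁ = -1.114445 rad, θ = 2.316052 rad.
Destination latitude: φ₂ = arcsin( sin φ₁ cos δ + cos φ₁ sin δ cos θ ) = arcsin(-0.899567) = -64.101°.
Then Δλ = atan2(0.192452, -0.003229) = 1.587572 rad, from sin θ sin δ cos φ₁ over cos δ − sin φ₁ sin φ₂.
λ₂ = λ₁ + Δλ = 82.171°.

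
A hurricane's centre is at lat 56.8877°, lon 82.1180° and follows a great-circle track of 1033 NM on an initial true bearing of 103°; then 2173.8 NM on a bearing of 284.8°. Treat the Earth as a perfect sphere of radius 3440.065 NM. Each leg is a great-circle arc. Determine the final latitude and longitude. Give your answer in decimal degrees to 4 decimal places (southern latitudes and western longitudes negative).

Apply the spherical direct solution leg by leg, carrying full precision between legs.
Leg 1: from (56.8877°, 82.1180°), δ = 1033/3440.065 = 0.300285 rad, θ = 103° → φ = 49.7978°, λ = 108.6375°.
Leg 2: from (49.7978°, 108.6375°), δ = 2173.8/3440.065 = 0.631907 rad, θ = 284.8° → φ = 45.5356°, λ = 54.0209°.

latitude 45.5356°, longitude 54.0209°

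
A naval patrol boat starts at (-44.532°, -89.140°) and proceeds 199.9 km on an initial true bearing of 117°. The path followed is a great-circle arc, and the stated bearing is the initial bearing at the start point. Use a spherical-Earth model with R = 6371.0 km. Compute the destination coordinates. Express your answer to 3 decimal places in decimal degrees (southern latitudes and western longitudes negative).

latitude -45.326°, longitude -86.861°

The arc subtends δ = 199.9/6371 = 0.031377 rad at the centre.
With φ₁ = -44.532° = -0.777230 rad and θ = 117° = 2.042035 rad:
Destination latitude: φ₂ = arcsin( sin φ₁ cos δ + cos φ₁ sin δ cos θ ) = arcsin(-0.711115) = -45.326°.
Δλ = atan2( sin θ sin δ cos φ₁ , cos δ − sin φ₁ sin φ₂ ) = atan2(0.019926, 0.500797) = 0.039767 rad = 2.279°.
λ₂ = -89.140° + 2.279° = -86.861°.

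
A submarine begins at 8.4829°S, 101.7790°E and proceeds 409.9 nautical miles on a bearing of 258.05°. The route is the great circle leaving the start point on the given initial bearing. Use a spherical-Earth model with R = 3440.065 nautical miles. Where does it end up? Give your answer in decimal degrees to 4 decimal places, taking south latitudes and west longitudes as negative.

latitude -9.8351°, longitude 95.0005°

The arc subtends δ = 409.9/3440.065 = 0.119155 rad at the centre.
Converting: φ₁ = -0.148055 rad, θ = 4.503822 rad.
sin φ₂ = sin φ₁ cos δ + cos φ₁ sin δ cos θ = (-0.147514)(0.992909) + (0.989060)(0.118873)(-0.207058) = -0.170813
φ₂ = asin(-0.170813) = -0.171654 rad = -9.8351°.
Δλ = atan2( sin θ sin δ cos φ₁ , cos δ − sin φ₁ sin φ₂ ) = atan2(-0.115025, 0.967712) = -0.118307 rad = -6.7785°.
Hence λ₂ = 101.7790° + -6.7785° = 95.0005°.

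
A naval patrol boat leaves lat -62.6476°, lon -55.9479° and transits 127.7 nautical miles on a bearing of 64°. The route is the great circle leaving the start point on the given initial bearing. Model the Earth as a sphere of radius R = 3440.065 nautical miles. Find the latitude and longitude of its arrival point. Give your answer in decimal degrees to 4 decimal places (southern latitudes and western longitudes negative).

Angular distance δ = d/R = 127.7 / 3440.065 = 0.037121 rad.
Converting: φ₁ = -1.093407 rad, θ = 1.117011 rad.
Applying the spherical law of cosines for sides, sin φ₂ = sin φ₁ cos δ + cos φ₁ sin δ cos θ = -0.880110, so φ₂ = -61.6557°.
Δλ = atan2( sin θ sin δ cos φ₁ , cos δ − sin φ₁ sin φ₂ ) = atan2(0.015326, 0.217599) = 0.070317 rad = 4.0289°.
λ₂ = -55.9479° + 4.0289° = -51.9190°.

latitude -61.6557°, longitude -51.9190°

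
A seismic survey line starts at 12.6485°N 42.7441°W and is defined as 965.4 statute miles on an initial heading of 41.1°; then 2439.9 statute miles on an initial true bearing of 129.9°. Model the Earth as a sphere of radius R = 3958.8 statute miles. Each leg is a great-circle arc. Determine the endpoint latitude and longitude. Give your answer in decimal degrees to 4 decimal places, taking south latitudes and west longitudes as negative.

latitude -1.3268°, longitude -6.4862°

Apply the spherical direct solution leg by leg, carrying full precision between legs.
Leg 1: from (12.6485°, -42.7441°), δ = 965.4/3958.8 = 0.243862 rad, θ = 41.1° → φ = 22.9560°, λ = -32.8181°.
Leg 2: from (22.9560°, -32.8181°), δ = 2439.9/3958.8 = 0.616323 rad, θ = 129.9° → φ = -1.3268°, λ = -6.4862°.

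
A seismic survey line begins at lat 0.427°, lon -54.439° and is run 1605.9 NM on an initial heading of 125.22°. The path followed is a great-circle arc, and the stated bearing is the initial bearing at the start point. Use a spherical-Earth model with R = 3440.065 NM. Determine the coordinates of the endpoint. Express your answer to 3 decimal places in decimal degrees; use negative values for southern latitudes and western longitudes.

latitude -14.649°, longitude -32.104°

The arc subtends δ = 1605.9/3440.065 = 0.466823 rad at the centre.
Converting: φ₁ = 0.007453 rad, θ = 2.185501 rad.
sin φ₂ = sin φ₁ cos δ + cos φ₁ sin δ cos θ = (0.007452)(0.893003) + (0.999972)(0.450051)(-0.576718) = -0.252890
φ₂ = asin(-0.252890) = -0.255666 rad = -14.649°.
Δλ = atan2( sin θ sin δ cos φ₁ , cos δ − sin φ₁ sin φ₂ ) = atan2(0.367656, 0.894887) = 0.389817 rad = 22.335°.
λ₂ = λ₁ + Δλ = -32.104°.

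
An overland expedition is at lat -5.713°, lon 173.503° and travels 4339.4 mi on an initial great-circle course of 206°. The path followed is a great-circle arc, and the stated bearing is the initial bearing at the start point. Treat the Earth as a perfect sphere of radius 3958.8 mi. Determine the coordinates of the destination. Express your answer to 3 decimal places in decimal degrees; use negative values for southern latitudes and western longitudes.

Angular distance δ = d/R = 4339.4 / 3958.8 = 1.096140 rad.
With φ₁ = -5.713° = -0.099711 rad and θ = 206° = 3.595378 rad:
sin φ₂ = sin φ₁ cos δ + cos φ₁ sin δ cos θ = (-0.099546)(0.457033) + (0.995033)(0.889450)(-0.898794) = -0.840957
φ₂ = asin(-0.840957) = -0.999050 rad = -57.241°.
Δλ = atan2( sin θ sin δ cos φ₁ , cos δ − sin φ₁ sin φ₂ ) = atan2(-0.387973, 0.373319) = -0.804644 rad = -46.103°.
λ₂ = 173.503° + -46.103° = 127.400°.

latitude -57.241°, longitude 127.400°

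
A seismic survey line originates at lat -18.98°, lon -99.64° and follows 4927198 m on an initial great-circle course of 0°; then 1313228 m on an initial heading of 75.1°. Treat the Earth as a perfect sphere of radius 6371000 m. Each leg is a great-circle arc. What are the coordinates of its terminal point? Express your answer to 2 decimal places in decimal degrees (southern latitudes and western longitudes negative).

latitude 27.80°, longitude -86.72°

Apply the spherical direct solution leg by leg, carrying full precision between legs.
Leg 1: from (-18.98°, -99.64°), δ = 4927198/6371000 = 0.773379 rad, θ = 0° → φ = 25.33°, λ = -99.64°.
Leg 2: from (25.33°, -99.64°), δ = 1313228/6371000 = 0.206126 rad, θ = 75.1° → φ = 27.80°, λ = -86.72°.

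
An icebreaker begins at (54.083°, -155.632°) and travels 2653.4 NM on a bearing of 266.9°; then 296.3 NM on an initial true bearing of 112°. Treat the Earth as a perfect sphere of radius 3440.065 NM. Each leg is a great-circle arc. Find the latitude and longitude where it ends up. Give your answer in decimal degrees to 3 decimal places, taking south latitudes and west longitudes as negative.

latitude 31.989°, longitude 152.712°

Apply the spherical direct solution leg by leg, carrying full precision between legs.
Leg 1: from (54.083°, -155.632°), δ = 2653.4/3440.065 = 0.771323 rad, θ = 266.9° → φ = 33.956°, λ = 147.316°.
Leg 2: from (33.956°, 147.316°), δ = 296.3/3440.065 = 0.086132 rad, θ = 112° → φ = 31.989°, λ = 152.712°.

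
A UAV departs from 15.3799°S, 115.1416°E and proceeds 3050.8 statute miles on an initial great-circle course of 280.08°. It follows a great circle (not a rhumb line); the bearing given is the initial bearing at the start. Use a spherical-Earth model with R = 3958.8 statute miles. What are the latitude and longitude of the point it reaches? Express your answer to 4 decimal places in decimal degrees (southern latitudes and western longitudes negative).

Angular distance δ = d/R = 3050.8 / 3958.8 = 0.770638 rad.
Converting: φ₁ = -0.268430 rad, θ = 4.888318 rad.
Applying the spherical law of cosines for sides, sin φ₂ = sin φ₁ cos δ + cos φ₁ sin δ cos θ = -0.072731, so φ₂ = -4.1709°.
For the longitude increment, Δλ = atan2( sin θ sin δ cos φ₁, cos δ − sin φ₁ sin φ₂ ) = atan2(-0.661279, 0.698177) = -43.4453°.
Hence λ₂ = 115.1416° + -43.4453° = 71.6963°.

latitude -4.1709°, longitude 71.6963°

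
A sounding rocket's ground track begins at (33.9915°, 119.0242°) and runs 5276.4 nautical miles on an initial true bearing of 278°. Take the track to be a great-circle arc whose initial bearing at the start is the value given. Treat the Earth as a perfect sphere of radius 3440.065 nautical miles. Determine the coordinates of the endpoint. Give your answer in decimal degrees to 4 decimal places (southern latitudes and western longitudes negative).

latitude 7.8157°, longitude 26.2996°

Angular distance δ = d/R = 5276.4 / 3440.065 = 1.533808 rad.
With φ₁ = 33.9915° = 0.593264 rad and θ = 278° = 4.852015 rad:
Destination latitude: φ₂ = arcsin( sin φ₁ cos δ + cos φ₁ sin δ cos θ ) = arcsin(0.135987) = 7.8157°.
Then Δλ = atan2(-0.820490, -0.039046) = -1.618349 rad, from sin θ sin δ cos φ₁ over cos δ − sin φ₁ sin φ₂.
λ₂ = λ₁ + Δλ = 26.2996°.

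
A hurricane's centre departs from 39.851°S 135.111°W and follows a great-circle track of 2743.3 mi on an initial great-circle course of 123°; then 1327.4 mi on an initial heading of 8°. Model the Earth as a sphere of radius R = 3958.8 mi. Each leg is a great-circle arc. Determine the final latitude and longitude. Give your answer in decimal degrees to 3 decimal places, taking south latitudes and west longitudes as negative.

latitude -30.400°, longitude -76.530°

Apply the spherical direct solution leg by leg, carrying full precision between legs.
Leg 1: from (-39.851°, -135.111°), δ = 2743.3/3958.8 = 0.692963 rad, θ = 123° → φ = -49.474°, λ = -79.573°.
Leg 2: from (-49.474°, -79.573°), δ = 1327.4/3958.8 = 0.335304 rad, θ = 8° → φ = -30.400°, λ = -76.530°.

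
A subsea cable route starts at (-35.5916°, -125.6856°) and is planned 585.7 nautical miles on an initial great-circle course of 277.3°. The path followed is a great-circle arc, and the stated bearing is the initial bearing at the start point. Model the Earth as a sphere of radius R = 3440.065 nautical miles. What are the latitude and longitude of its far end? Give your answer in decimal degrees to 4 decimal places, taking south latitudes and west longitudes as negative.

Angular distance δ = d/R = 585.7 / 3440.065 = 0.170258 rad.
Converting: φ₁ = -0.621191 rad, θ = 4.839798 rad.
Destination latitude: φ₂ = arcsin( sin φ₁ cos δ + cos φ₁ sin δ cos θ ) = arcsin(-0.556081) = -33.7852°.
Δλ = atan2( sin θ sin δ cos φ₁ , cos δ − sin φ₁ sin φ₂ ) = atan2(-0.136667, 0.661900) = -0.203616 rad = -11.6663°.
λ₂ = λ₁ + Δλ = -137.3519°.

latitude -33.7852°, longitude -137.3519°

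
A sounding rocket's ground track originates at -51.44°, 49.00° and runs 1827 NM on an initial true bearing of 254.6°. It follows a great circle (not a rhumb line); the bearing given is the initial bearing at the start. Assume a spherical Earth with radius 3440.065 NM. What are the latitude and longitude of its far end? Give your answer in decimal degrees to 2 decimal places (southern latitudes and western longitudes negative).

Central angle δ = d/R = 0.531095 rad.
With φ₁ = -51.44° = -0.897797 rad and θ = 254.6° = 4.443608 rad:
Destination latitude: φ₂ = arcsin( sin φ₁ cos δ + cos φ₁ sin δ cos θ ) = arcsin(-0.758081) = -49.30°.
Δλ = atan2( sin θ sin δ cos φ₁ , cos δ − sin φ₁ sin φ₂ ) = atan2(-0.304369, 0.269467) = -0.846146 rad = -48.48°.
λ₂ = 49.00° + -48.48° = 0.52°.

latitude -49.30°, longitude 0.52°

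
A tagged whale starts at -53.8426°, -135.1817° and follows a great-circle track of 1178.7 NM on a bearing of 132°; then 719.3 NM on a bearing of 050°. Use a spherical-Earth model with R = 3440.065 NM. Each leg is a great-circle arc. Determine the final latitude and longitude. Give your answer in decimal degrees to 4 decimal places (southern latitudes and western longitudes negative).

latitude -54.4523°, longitude -85.5961°

Apply the spherical direct solution leg by leg, carrying full precision between legs.
Leg 1: from (-53.8426°, -135.1817°), δ = 1178.7/3440.065 = 0.342639 rad, θ = 132° → φ = -63.2661°, λ = -101.4692°.
Leg 2: from (-63.2661°, -101.4692°), δ = 719.3/3440.065 = 0.209095 rad, θ = 50° → φ = -54.4523°, λ = -85.5961°.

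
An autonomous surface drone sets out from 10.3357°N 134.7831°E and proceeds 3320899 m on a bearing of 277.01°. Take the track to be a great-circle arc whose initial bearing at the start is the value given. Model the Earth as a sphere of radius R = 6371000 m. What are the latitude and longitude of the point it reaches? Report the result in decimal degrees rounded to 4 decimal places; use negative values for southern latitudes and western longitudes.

Central angle δ = d/R = 0.521252 rad.
Start latitude φ₁ = 0.180392 rad; initial bearing θ = 4.834737 rad.
Destination latitude: φ₂ = arcsin( sin φ₁ cos δ + cos φ₁ sin δ cos θ ) = arcsin(0.215375) = 12.4375°.
Then Δλ = atan2(-0.486224, 0.828555) = -0.530683 rad, from sin θ sin δ cos φ₁ over cos δ − sin φ₁ sin φ₂.
λ₂ = 134.7831° + -30.4059° = 104.3772°.

latitude 12.4375°, longitude 104.3772°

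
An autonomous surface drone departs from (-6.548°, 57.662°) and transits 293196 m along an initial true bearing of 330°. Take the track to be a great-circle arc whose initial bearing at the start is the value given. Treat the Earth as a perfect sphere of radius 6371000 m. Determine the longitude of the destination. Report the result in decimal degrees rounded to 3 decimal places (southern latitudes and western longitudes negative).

longitude 56.340°

The arc subtends δ = 293196/6371000 = 0.046020 rad at the centre.
Converting: φ₁ = -0.114284 rad, θ = 5.759587 rad.
Applying the spherical law of cosines for sides, sin φ₂ = sin φ₁ cos δ + cos φ₁ sin δ cos θ = -0.074334, so φ₂ = -4.263°.
Δλ = atan2( sin θ sin δ cos φ₁ , cos δ − sin φ₁ sin φ₂ ) = atan2(-0.022852, 0.990465) = -0.023068 rad = -1.322°.
λ₂ = λ₁ + Δλ = 56.340°.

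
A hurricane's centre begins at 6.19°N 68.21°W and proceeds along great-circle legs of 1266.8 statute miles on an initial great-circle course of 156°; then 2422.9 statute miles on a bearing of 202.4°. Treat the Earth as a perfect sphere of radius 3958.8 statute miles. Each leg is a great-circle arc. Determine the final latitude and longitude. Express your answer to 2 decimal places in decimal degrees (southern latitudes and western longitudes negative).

Apply the spherical direct solution leg by leg, carrying full precision between legs.
Leg 1: from (6.19°, -68.21°), δ = 1266.8/3958.8 = 0.319996 rad, θ = 156° → φ = -10.56°, λ = -60.73°.
Leg 2: from (-10.56°, -60.73°), δ = 2422.9/3958.8 = 0.612029 rad, θ = 202.4° → φ = -42.24°, λ = -77.93°.

latitude -42.24°, longitude -77.93°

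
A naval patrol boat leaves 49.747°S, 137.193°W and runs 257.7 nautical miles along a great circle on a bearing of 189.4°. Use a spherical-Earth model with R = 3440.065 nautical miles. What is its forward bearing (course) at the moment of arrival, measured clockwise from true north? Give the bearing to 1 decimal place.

final bearing 190.3°

Central angle δ = d/R = 0.074911 rad.
With φ₁ = -49.747° = -0.868249 rad and θ = 189.4° = 3.305654 rad:
sin φ₂ = sin φ₁ cos δ + cos φ₁ sin δ cos θ = (-0.763199)(0.997195) + (0.646164)(0.074841)(-0.986572) = -0.808769
φ₂ = asin(-0.808769) = -0.942055 rad = -53.976°.
For the longitude increment, Δλ = atan2( sin θ sin δ cos φ₁, cos δ − sin φ₁ sin φ₂ ) = atan2(-0.007898, 0.379944) = -1.191°.
λ₂ = λ₁ + Δλ = -138.384°.
The forward bearing on arrival equals the back-azimuth from the destination plus 180°.
Back-azimuth from P₂ (-54.0°, -138.4°) to P₁ (-49.7°, -137.2°), with Δλ' = λ₁ − λ₂ = 1.2°: atan2( sin Δλ' cos φ₁ , cos φ₂ sin φ₁ − sin φ₂ cos φ₁ cos Δλ' ) = 10.3°.
Final bearing = (10.3° + 180°) mod 360° = 190.3°.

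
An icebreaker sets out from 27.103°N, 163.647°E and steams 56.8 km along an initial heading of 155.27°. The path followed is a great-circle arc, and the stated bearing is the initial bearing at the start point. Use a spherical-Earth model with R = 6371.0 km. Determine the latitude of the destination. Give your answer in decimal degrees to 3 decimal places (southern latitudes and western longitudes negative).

δ = 56.8/6371 = 0.008915 rad (0.5108°).
Converting: φ₁ = 0.473037 rad, θ = 2.709973 rad.
Applying the spherical law of cosines for sides, sin φ₂ = sin φ₁ cos δ + cos φ₁ sin δ cos θ = 0.448365, so φ₂ = 26.639°.
Then Δλ = atan2(0.003320, 0.795689) = 0.004173 rad, from sin θ sin δ cos φ₁ over cos δ − sin φ₁ sin φ₂.
λ₂ = λ₁ + Δλ = 163.886°.

latitude 26.639°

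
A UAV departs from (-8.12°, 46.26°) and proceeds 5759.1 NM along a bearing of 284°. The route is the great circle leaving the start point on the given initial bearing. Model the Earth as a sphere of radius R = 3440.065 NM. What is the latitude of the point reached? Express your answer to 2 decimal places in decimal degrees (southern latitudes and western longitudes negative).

latitude 14.64°

Angular distance δ = d/R = 5759.1 / 3440.065 = 1.674125 rad.
Start latitude φ₁ = -0.141721 rad; initial bearing θ = 4.956735 rad.
Destination latitude: φ₂ = arcsin( sin φ₁ cos δ + cos φ₁ sin δ cos θ ) = arcsin(0.252788) = 14.64°.
Δλ = atan2( sin θ sin δ cos φ₁ , cos δ − sin φ₁ sin φ₂ ) = atan2(-0.955445, -0.067440) = -1.641264 rad = -94.04°.
λ₂ = 46.26° + -94.04° = -47.78°.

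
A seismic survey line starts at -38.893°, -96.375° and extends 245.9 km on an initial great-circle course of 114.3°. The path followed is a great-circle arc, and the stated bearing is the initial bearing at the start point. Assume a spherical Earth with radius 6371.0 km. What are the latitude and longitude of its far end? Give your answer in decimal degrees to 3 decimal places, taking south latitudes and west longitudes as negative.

latitude -39.774°, longitude -93.752°

The arc subtends δ = 245.9/6371 = 0.038597 rad at the centre.
Start latitude φ₁ = -0.678811 rad; initial bearing θ = 1.994911 rad.
Destination latitude: φ₂ = arcsin( sin φ₁ cos δ + cos φ₁ sin δ cos θ ) = arcsin(-0.639759) = -39.774°.
Δλ = atan2( sin θ sin δ cos φ₁ , cos δ − sin φ₁ sin φ₂ ) = atan2(0.027372, 0.597571) = 0.045774 rad = 2.623°.
λ₂ = -96.375° + 2.623° = -93.752°.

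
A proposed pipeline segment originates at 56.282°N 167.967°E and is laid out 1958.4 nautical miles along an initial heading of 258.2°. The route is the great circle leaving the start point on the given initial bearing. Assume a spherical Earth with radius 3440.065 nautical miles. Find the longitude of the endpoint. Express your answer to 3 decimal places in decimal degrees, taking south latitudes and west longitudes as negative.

δ = 1958.4/3440.065 = 0.569292 rad (32.6180°).
With φ₁ = 56.282° = 0.982306 rad and θ = 258.2° = 4.506440 rad:
Destination latitude: φ₂ = arcsin( sin φ₁ cos δ + cos φ₁ sin δ cos θ ) = arcsin(0.639404) = 39.747°.
Then Δλ = atan2(-0.292898, 0.310439) = -0.756333 rad, from sin θ sin δ cos φ₁ over cos δ − sin φ₁ sin φ₂.
λ₂ = λ₁ + Δλ = 124.632°.

longitude 124.632°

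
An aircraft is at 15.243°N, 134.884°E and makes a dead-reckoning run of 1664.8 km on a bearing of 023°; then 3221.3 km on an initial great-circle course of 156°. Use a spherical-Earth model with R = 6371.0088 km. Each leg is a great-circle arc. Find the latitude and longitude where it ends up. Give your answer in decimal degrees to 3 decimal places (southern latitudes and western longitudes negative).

latitude 2.041°, longitude 152.875°

Apply the spherical direct solution leg by leg, carrying full precision between legs.
Leg 1: from (15.243°, 134.884°), δ = 1664.8/6371.0088 = 0.261309 rad, θ = 23° → φ = 28.910°, λ = 141.506°.
Leg 2: from (28.910°, 141.506°), δ = 3221.3/6371.0088 = 0.505619 rad, θ = 156° → φ = 2.041°, λ = 152.875°.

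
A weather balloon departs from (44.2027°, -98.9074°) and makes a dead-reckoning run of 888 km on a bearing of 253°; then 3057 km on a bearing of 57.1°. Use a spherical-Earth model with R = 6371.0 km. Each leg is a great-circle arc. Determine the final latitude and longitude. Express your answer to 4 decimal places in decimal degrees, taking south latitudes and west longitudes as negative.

Apply the spherical direct solution leg by leg, carrying full precision between legs.
Leg 1: from (44.2027°, -98.9074°), δ = 888/6371 = 0.139382 rad, θ = 253° → φ = 41.4005°, λ = -109.1096°.
Leg 2: from (41.4005°, -109.1096°), δ = 3057/6371 = 0.479830 rad, θ = 57.1° → φ = 50.7799°, λ = -71.3037°.

latitude 50.7799°, longitude -71.3037°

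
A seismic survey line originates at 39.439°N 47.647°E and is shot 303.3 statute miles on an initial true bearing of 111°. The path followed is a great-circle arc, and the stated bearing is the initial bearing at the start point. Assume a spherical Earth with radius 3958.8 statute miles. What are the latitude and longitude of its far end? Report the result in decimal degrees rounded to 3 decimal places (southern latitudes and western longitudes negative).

Central angle δ = d/R = 0.076614 rad.
Start latitude φ₁ = 0.688340 rad; initial bearing θ = 1.937315 rad.
Applying the spherical law of cosines for sides, sin φ₂ = sin φ₁ cos δ + cos φ₁ sin δ cos θ = 0.612209, so φ₂ = 37.749°.
For the longitude increment, Δλ = atan2( sin θ sin δ cos φ₁, cos δ − sin φ₁ sin φ₂ ) = atan2(0.055185, 0.608157) = 5.185°.
Hence λ₂ = 47.647° + 5.185° = 52.832°.

latitude 37.749°, longitude 52.832°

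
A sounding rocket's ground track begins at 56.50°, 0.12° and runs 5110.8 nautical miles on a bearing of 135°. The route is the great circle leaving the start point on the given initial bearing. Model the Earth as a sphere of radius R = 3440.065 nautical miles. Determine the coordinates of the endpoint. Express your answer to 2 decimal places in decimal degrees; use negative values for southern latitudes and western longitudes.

Central angle δ = d/R = 1.485670 rad.
With φ₁ = 56.50° = 0.986111 rad and θ = 135° = 2.356194 rad:
Destination latitude: φ₂ = arcsin( sin φ₁ cos δ + cos φ₁ sin δ cos θ ) = arcsin(-0.317965) = -18.54°.
Then Δλ = atan2(0.388865, 0.350170) = 0.837709 rad, from sin θ sin δ cos φ₁ over cos δ − sin φ₁ sin φ₂.
λ₂ = λ₁ + Δλ = 48.12°.

latitude -18.54°, longitude 48.12°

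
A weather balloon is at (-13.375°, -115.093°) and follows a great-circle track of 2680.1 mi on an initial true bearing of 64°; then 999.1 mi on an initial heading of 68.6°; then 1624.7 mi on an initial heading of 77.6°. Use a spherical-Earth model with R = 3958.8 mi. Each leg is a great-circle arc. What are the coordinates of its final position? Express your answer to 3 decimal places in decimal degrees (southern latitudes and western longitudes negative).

Apply the spherical direct solution leg by leg, carrying full precision between legs.
Leg 1: from (-13.375°, -115.093°), δ = 2680.1/3958.8 = 0.676998 rad, θ = 64° → φ = 4.983°, λ = -80.677°.
Leg 2: from (4.983°, -80.677°), δ = 999.1/3958.8 = 0.252374 rad, θ = 68.6° → φ = 10.072°, λ = -67.019°.
Leg 3: from (10.072°, -67.019°), δ = 1624.7/3958.8 = 0.410402 rad, θ = 77.6° → φ = 14.165°, λ = -43.323°.

latitude 14.165°, longitude -43.323°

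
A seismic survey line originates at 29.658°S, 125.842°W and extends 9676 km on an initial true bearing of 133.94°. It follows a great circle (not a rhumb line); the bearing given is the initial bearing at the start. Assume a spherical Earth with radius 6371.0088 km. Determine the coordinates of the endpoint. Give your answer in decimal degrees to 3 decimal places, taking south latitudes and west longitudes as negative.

δ = 9676/6371.0088 = 1.518755 rad (87.0182°).
Start latitude φ₁ = -0.517630 rad; initial bearing θ = 2.337694 rad.
Destination latitude: φ₂ = arcsin( sin φ₁ cos δ + cos φ₁ sin δ cos θ ) = arcsin(-0.627923) = -38.897°.
Δλ = atan2( sin θ sin δ cos φ₁ , cos δ − sin φ₁ sin φ₂ ) = atan2(0.624887, -0.258692) = 1.963297 rad = 112.489°.
λ₂ = λ₁ + Δλ = -13.353°.

latitude -38.897°, longitude -13.353°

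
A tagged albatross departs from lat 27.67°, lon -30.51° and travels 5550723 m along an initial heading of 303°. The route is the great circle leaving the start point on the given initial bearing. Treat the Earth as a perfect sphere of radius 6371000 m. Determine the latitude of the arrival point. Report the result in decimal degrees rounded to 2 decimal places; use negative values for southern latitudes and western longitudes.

Angular distance δ = d/R = 5550723 / 6371000 = 0.871248 rad.
With φ₁ = 27.67° = 0.482933 rad and θ = 303° = 5.288348 rad:
sin φ₂ = sin φ₁ cos δ + cos φ₁ sin δ cos θ = (0.464378)(0.643872) + (0.885637)(0.765133)(0.544639) = 0.668064
φ₂ = asin(0.668064) = 0.731604 rad = 41.92°.
Then Δλ = atan2(-0.568309, 0.333637) = -1.039938 rad, from sin θ sin δ cos φ₁ over cos δ − sin φ₁ sin φ₂.
λ₂ = λ₁ + Δλ = -90.09°.

latitude 41.92°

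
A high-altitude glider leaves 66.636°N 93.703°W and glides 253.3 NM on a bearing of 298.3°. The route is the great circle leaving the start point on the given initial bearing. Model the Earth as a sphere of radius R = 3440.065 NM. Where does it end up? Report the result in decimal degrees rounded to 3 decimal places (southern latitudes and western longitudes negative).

latitude 68.333°, longitude -103.807°

The arc subtends δ = 253.3/3440.065 = 0.073632 rad at the centre.
Converting: φ₁ = 1.163018 rad, θ = 5.206317 rad.
Destination latitude: φ₂ = arcsin( sin φ₁ cos δ + cos φ₁ sin δ cos θ ) = arcsin(0.929348) = 68.333°.
For the longitude increment, Δλ = atan2( sin θ sin δ cos φ₁, cos δ − sin φ₁ sin φ₂ ) = atan2(-0.025687, 0.144146) = -10.104°.
Hence λ₂ = -93.703° + -10.104° = -103.807°.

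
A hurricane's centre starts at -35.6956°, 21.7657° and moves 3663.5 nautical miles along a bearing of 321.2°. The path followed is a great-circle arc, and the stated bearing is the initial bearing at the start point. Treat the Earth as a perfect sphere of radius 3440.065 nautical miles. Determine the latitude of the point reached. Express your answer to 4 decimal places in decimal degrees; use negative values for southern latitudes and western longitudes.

latitude 15.7199°

δ = 3663.5/3440.065 = 1.064951 rad (61.0172°).
Converting: φ₁ = -0.623006 rad, θ = 5.605998 rad.
Destination latitude: φ₂ = arcsin( sin φ₁ cos δ + cos φ₁ sin δ cos θ ) = arcsin(0.270935) = 15.7199°.
Then Δλ = atan2(-0.445153, 0.642632) = -0.605811 rad, from sin θ sin δ cos φ₁ over cos δ − sin φ₁ sin φ₂.
λ₂ = λ₁ + Δλ = -12.9447°.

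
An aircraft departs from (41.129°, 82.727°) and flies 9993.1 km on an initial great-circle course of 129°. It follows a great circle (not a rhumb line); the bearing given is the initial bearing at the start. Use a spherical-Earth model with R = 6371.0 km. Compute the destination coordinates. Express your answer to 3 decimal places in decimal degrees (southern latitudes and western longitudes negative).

The arc subtends δ = 9993.1/6371 = 1.568529 rad at the centre.
With φ₁ = 41.129° = 0.717836 rad and θ = 129° = 2.251475 rad:
Applying the spherical law of cosines for sides, sin φ₂ = sin φ₁ cos δ + cos φ₁ sin δ cos θ = -0.472531, so φ₂ = -28.199°.
For the longitude increment, Δλ = atan2( sin θ sin δ cos φ₁, cos δ − sin φ₁ sin φ₂ ) = atan2(0.585369, 0.313077) = 61.860°.
Hence λ₂ = 82.727° + 61.860° = 144.587°.

latitude -28.199°, longitude 144.587°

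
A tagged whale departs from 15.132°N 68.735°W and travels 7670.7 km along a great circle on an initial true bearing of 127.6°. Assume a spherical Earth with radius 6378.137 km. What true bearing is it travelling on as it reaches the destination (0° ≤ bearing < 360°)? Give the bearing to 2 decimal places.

The arc subtends δ = 7670.7/6378.137 = 1.202655 rad at the centre.
With φ₁ = 15.132° = 0.264103 rad and θ = 127.6° = 2.227040 rad:
Destination latitude: φ₂ = arcsin( sin φ₁ cos δ + cos φ₁ sin δ cos θ ) = arcsin(-0.455581) = -27.102°.
Then Δλ = atan2(0.713574, 0.478808) = 0.979800 rad, from sin θ sin δ cos φ₁ over cos δ − sin φ₁ sin φ₂.
λ₂ = -68.735° + 56.138° = -12.597°.
The forward bearing on arrival equals the back-azimuth from the destination plus 180°.
Back-azimuth from P₂ (-27.10°, -12.60°) to P₁ (15.13°, -68.73°), with Δλ' = λ₁ − λ₂ = -56.14°: atan2( sin Δλ' cos φ₁ , cos φ₂ sin φ₁ − sin φ₂ cos φ₁ cos Δλ' ) = 300.78°.
Final bearing = (300.78° + 180°) mod 360° = 120.78°.

final bearing 120.78°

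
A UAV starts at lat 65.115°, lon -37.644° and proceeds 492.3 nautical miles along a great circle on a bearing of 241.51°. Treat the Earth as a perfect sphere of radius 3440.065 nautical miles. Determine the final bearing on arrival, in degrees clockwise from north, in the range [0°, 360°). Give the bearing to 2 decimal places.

Central angle δ = d/R = 0.143108 rad.
Start latitude φ₁ = 1.136471 rad; initial bearing θ = 4.215145 rad.
sin φ₂ = sin φ₁ cos δ + cos φ₁ sin δ cos θ = (0.907154)(0.989778) + (0.420798)(0.142620)(-0.477005) = 0.869254
φ₂ = asin(0.869254) = 1.053691 rad = 60.372°.
Δλ = atan2( sin θ sin δ cos φ₁ , cos δ − sin φ₁ sin φ₂ ) = atan2(-0.052746, 0.201230) = -0.256353 rad = -14.688°.
Hence λ₂ = -37.644° + -14.688° = -52.332°.
The forward bearing on arrival equals the back-azimuth from the destination plus 180°.
Back-azimuth from P₂ (60.37°, -52.33°) to P₁ (65.11°, -37.64°), with Δλ' = λ₁ − λ₂ = 14.69°: atan2( sin Δλ' cos φ₁ , cos φ₂ sin φ₁ − sin φ₂ cos φ₁ cos Δλ' ) = 48.43°.
Final bearing = (48.43° + 180°) mod 360° = 228.43°.

final bearing 228.43°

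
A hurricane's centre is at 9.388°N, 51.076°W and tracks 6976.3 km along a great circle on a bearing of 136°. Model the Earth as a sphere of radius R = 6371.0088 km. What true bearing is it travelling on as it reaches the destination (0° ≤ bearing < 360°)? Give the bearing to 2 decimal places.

final bearing 124.45°

Central angle δ = d/R = 1.095007 rad.
Start latitude φ₁ = 0.163852 rad; initial bearing θ = 2.373648 rad.
Applying the spherical law of cosines for sides, sin φ₂ = sin φ₁ cos δ + cos φ₁ sin δ cos θ = -0.556164, so φ₂ = -33.791°.
Then Δλ = atan2(0.609233, 0.548761) = 0.837572 rad, from sin θ sin δ cos φ₁ over cos δ − sin φ₁ sin φ₂.
Hence λ₂ = -51.076° + 47.989° = -3.087°.
The forward bearing on arrival equals the back-azimuth from the destination plus 180°.
Back-azimuth from P₂ (-33.79°, -3.09°) to P₁ (9.39°, -51.08°), with Δλ' = λ₁ − λ₂ = -47.99°: atan2( sin Δλ' cos φ₁ , cos φ₂ sin φ₁ − sin φ₂ cos φ₁ cos Δλ' ) = 304.45°.
Final bearing = (304.45° + 180°) mod 360° = 124.45°.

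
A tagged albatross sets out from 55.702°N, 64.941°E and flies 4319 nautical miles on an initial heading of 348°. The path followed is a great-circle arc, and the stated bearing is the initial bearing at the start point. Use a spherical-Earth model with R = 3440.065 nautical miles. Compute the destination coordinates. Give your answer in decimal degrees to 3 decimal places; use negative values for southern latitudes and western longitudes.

δ = 4319/3440.065 = 1.255500 rad (71.9348°).
With φ₁ = 55.702° = 0.972183 rad and θ = 348° = 6.073746 rad:
Destination latitude: φ₂ = arcsin( sin φ₁ cos δ + cos φ₁ sin δ cos θ ) = arcsin(0.780191) = 51.278°.
For the longitude increment, Δλ = atan2( sin θ sin δ cos φ₁, cos δ − sin φ₁ sin φ₂ ) = atan2(-0.111382, -0.334431) = -161.580°.
Hence λ₂ = 64.941° + -161.580° = -96.639°.

latitude 51.278°, longitude -96.639°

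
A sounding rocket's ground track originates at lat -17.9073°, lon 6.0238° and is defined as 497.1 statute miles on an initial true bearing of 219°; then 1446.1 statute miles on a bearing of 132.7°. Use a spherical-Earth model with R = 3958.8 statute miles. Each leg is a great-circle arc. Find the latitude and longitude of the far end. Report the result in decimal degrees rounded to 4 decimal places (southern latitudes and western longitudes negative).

latitude -36.4203°, longitude 20.1371°

Apply the spherical direct solution leg by leg, carrying full precision between legs.
Leg 1: from (-17.9073°, 6.0238°), δ = 497.1/3958.8 = 0.125568 rad, θ = 219° → φ = -23.4326°, λ = 1.0960°.
Leg 2: from (-23.4326°, 1.0960°), δ = 1446.1/3958.8 = 0.365287 rad, θ = 132.7° → φ = -36.4203°, λ = 20.1371°.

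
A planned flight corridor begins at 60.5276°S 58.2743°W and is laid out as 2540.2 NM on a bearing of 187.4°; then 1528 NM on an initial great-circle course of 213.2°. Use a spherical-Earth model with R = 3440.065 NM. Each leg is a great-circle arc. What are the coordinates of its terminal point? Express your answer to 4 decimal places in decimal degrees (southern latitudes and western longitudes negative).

Apply the spherical direct solution leg by leg, carrying full precision between legs.
Leg 1: from (-60.5276°, -58.2743°), δ = 2540.2/3440.065 = 0.738416 rad, θ = 187.4° → φ = -76.4713°, λ = 143.4780°.
Leg 2: from (-76.4713°, 143.4780°), δ = 1528/3440.065 = 0.444178 rad, θ = 213.2° → φ = -74.1594°, λ = 23.0215°.

latitude -74.1594°, longitude 23.0215°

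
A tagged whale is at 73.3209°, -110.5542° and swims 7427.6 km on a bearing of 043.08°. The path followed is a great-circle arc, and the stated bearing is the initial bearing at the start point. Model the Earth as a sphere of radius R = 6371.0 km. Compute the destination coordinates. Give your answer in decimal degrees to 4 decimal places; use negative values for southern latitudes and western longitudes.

latitude 34.7556°, longitude 19.6189°

δ = 7427.6/6371 = 1.165845 rad (66.7980°).
Start latitude φ₁ = 1.279691 rad; initial bearing θ = 0.751888 rad.
Applying the spherical law of cosines for sides, sin φ₂ = sin φ₁ cos δ + cos φ₁ sin δ cos θ = 0.570077, so φ₂ = 34.7556°.
Δλ = atan2( sin θ sin δ cos φ₁ , cos δ − sin φ₁ sin φ₂ ) = atan2(0.180179, -0.152118) = 2.271949 rad = 130.1731°.
Hence λ₂ = -110.5542° + 130.1731° = 19.6189°.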